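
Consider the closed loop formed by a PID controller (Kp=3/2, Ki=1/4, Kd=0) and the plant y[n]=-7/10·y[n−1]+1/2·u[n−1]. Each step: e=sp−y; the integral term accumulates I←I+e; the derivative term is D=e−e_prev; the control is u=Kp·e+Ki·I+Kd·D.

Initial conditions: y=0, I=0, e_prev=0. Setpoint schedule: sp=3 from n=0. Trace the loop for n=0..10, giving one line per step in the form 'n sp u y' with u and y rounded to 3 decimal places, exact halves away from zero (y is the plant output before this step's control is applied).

(exact arithmetic carried between steps; '≈' marks a value shown rounded to 6 d.p. or computed from one; I and e_prev carry over from the previous line; the table rounds u and y to 3 d.p., halves away from zero)
n=0: y=0, sp=3, e=sp−y=3; I=3, D=e−e_prev=3; u=3/2·3+1/4·3+0·3=5.25; next y=-7/10·0+1/2·5.25=2.625
n=1: y=2.625, sp=3, e=sp−y=0.375; I=3.375, D=e−e_prev=-2.625; u=3/2·0.375+1/4·3.375+0·(-2.625)=1.40625; next y=-7/10·2.625+1/2·1.40625=-1.134375
n=2: y=-1.134375, sp=3, e=sp−y=4.134375; I=7.509375, D=e−e_prev=3.759375; u=3/2·4.134375+1/4·7.509375+0·3.759375≈8.078906; next y=-7/10·(-1.134375)+1/2·8.078906≈4.833516
n=3: y≈4.833516, sp=3, e=sp−y≈-1.833516; I≈5.675859, D=e−e_prev≈-5.967891; u=3/2·(-1.833516)+1/4·5.675859+0·(-5.967891)≈-1.331309; next y=-7/10·4.833516+1/2·(-1.331309)≈-4.049115
n=4: y≈-4.049115, sp=3, e=sp−y≈7.049115; I≈12.724975, D=e−e_prev≈8.882631; u=3/2·7.049115+1/4·12.724975+0·8.882631≈13.754917; next y=-7/10·(-4.049115)+1/2·13.754917≈9.711839
n=5: y≈9.711839, sp=3, e=sp−y≈-6.711839; I≈6.013136, D=e−e_prev≈-13.760954; u=3/2·(-6.711839)+1/4·6.013136+0·(-13.760954)≈-8.564474; next y=-7/10·9.711839+1/2·(-8.564474)≈-11.080524
n=6: y≈-11.080524, sp=3, e=sp−y≈14.080524; I≈20.093660, D=e−e_prev≈20.792363; u=3/2·14.080524+1/4·20.093660+0·20.792363≈26.144202; next y=-7/10·(-11.080524)+1/2·26.144202≈20.828468
n=7: y≈20.828468, sp=3, e=sp−y≈-17.828468; I≈2.265192, D=e−e_prev≈-31.908992; u=3/2·(-17.828468)+1/4·2.265192+0·(-31.908992)≈-26.176404; next y=-7/10·20.828468+1/2·(-26.176404)≈-27.668130
n=8: y≈-27.668130, sp=3, e=sp−y≈30.668130; I≈32.933322, D=e−e_prev≈48.496598; u=3/2·30.668130+1/4·32.933322+0·48.496598≈54.235525; next y=-7/10·(-27.668130)+1/2·54.235525≈46.485453
n=9: y≈46.485453, sp=3, e=sp−y≈-43.485453; I≈-10.552131, D=e−e_prev≈-74.153583; u=3/2·(-43.485453)+1/4·(-10.552131)+0·(-74.153583)≈-67.866212; next y=-7/10·46.485453+1/2·(-67.866212)≈-66.472923
n=10: y≈-66.472923, sp=3, e=sp−y≈69.472923; I≈58.920792, D=e−e_prev≈112.958377; u=3/2·69.472923+1/4·58.920792+0·112.958377≈118.939583; next y=-7/10·(-66.472923)+1/2·118.939583≈106.000838

0 3 5.250 0.000
1 3 1.406 2.625
2 3 8.079 -1.134
3 3 -1.331 4.834
4 3 13.755 -4.049
5 3 -8.564 9.712
6 3 26.144 -11.081
7 3 -26.176 20.828
8 3 54.236 -27.668
9 3 -67.866 46.485
10 3 118.940 -66.473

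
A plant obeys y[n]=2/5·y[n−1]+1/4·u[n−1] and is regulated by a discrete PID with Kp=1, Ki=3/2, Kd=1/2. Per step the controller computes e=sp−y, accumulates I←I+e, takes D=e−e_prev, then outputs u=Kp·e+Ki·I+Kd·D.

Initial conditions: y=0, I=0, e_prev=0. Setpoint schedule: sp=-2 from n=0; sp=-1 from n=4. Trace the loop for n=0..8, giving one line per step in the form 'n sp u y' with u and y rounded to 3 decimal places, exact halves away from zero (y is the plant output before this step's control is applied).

0 -2 -6.000 0.000
1 -2 -3.500 -1.500
2 -2 -5.075 -1.475
3 -2 -4.699 -1.859
4 -1 -1.924 -1.918
5 -1 -3.086 -1.248
6 -1 -2.311 -1.271
7 -1 -2.470 -1.086
8 -1 -2.351 -1.052

(exact arithmetic carried between steps; '≈' marks a value shown rounded to 6 d.p. or computed from one; I and e_prev carry over from the previous line; the table rounds u and y to 3 d.p., halves away from zero)
n=0: y=0, sp=-2, e=sp−y=-2; I=-2, D=e−e_prev=-2; u=1·(-2)+3/2·(-2)+1/2·(-2)=-6; next y=2/5·0+1/4·(-6)=-1.5
n=1: y=-1.5, sp=-2, e=sp−y=-0.5; I=-2.5, D=e−e_prev=1.5; u=1·(-0.5)+3/2·(-2.5)+1/2·1.5=-3.5; next y=2/5·(-1.5)+1/4·(-3.5)=-1.475
n=2: y=-1.475, sp=-2, e=sp−y=-0.525; I=-3.025, D=e−e_prev=-0.025; u=1·(-0.525)+3/2·(-3.025)+1/2·(-0.025)=-5.075; next y=2/5·(-1.475)+1/4·(-5.075)=-1.85875
n=3: y=-1.85875, sp=-2, e=sp−y=-0.14125; I=-3.16625, D=e−e_prev=0.38375; u=1·(-0.14125)+3/2·(-3.16625)+1/2·0.38375=-4.69875; next y=2/5·(-1.85875)+1/4·(-4.69875)≈-1.918188
n=4: y≈-1.918188, sp=-1, e=sp−y≈0.918188; I≈-2.248063, D=e−e_prev≈1.059438; u=1·0.918188+3/2·(-2.248063)+1/2·1.059438≈-1.924188; next y=2/5·(-1.918188)+1/4·(-1.924188)≈-1.248322
n=5: y≈-1.248322, sp=-1, e=sp−y≈0.248322; I≈-1.999741, D=e−e_prev≈-0.669866; u=1·0.248322+3/2·(-1.999741)+1/2·(-0.669866)≈-3.086222; next y=2/5·(-1.248322)+1/4·(-3.086222)≈-1.270884
n=6: y≈-1.270884, sp=-1, e=sp−y≈0.270884; I≈-1.728856, D=e−e_prev≈0.022562; u=1·0.270884+3/2·(-1.728856)+1/2·0.022562≈-2.311119; next y=2/5·(-1.270884)+1/4·(-2.311119)≈-1.086133
n=7: y≈-1.086133, sp=-1, e=sp−y≈0.086133; I≈-1.642723, D=e−e_prev≈-0.184751; u=1·0.086133+3/2·(-1.642723)+1/2·(-0.184751)≈-2.470326; next y=2/5·(-1.086133)+1/4·(-2.470326)≈-1.052035
n=8: y≈-1.052035, sp=-1, e=sp−y≈0.052035; I≈-1.590688, D=e−e_prev≈-0.034099; u=1·0.052035+3/2·(-1.590688)+1/2·(-0.034099)≈-2.351046; next y=2/5·(-1.052035)+1/4·(-2.351046)≈-1.008576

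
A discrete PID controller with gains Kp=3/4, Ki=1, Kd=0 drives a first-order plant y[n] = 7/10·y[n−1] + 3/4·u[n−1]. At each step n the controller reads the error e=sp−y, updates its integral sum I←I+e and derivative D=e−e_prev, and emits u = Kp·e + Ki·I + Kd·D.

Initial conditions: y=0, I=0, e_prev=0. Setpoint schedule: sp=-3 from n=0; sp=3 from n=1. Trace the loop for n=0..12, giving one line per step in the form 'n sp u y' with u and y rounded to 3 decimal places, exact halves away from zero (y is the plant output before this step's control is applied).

0 -3 -5.250 0.000
1 3 9.141 -3.938
2 3 2.014 4.099
3 3 0.424 4.380
4 3 0.787 3.384
5 3 1.147 2.959
6 3 1.236 2.931
7 3 1.221 2.979
8 3 1.203 3.001
9 3 1.198 3.003
10 3 1.199 3.001
11 3 1.200 3.000
12 3 1.200 3.000

(exact arithmetic carried between steps; '≈' marks a value shown rounded to 6 d.p. or computed from one; I and e_prev carry over from the previous line; the table rounds u and y to 3 d.p., halves away from zero)
n=0: y=0, sp=-3, e=sp−y=-3; I=-3, D=e−e_prev=-3; u=3/4·(-3)+1·(-3)+0·(-3)=-5.25; next y=7/10·0+3/4·(-5.25)=-3.9375
n=1: y=-3.9375, sp=3, e=sp−y=6.9375; I=3.9375, D=e−e_prev=9.9375; u=3/4·6.9375+1·3.9375+0·9.9375=9.140625; next y=7/10·(-3.9375)+3/4·9.140625≈4.099219
n=2: y≈4.099219, sp=3, e=sp−y≈-1.099219; I≈2.838281, D=e−e_prev≈-8.036719; u=3/4·(-1.099219)+1·2.838281+0·(-8.036719)≈2.013867; next y=7/10·4.099219+3/4·2.013867≈4.379854
n=3: y≈4.379854, sp=3, e=sp−y≈-1.379854; I≈1.458428, D=e−e_prev≈-0.280635; u=3/4·(-1.379854)+1·1.458428+0·(-0.280635)≈0.423538; next y=7/10·4.379854+3/4·0.423538≈3.383551
n=4: y≈3.383551, sp=3, e=sp−y≈-0.383551; I≈1.074877, D=e−e_prev≈0.996303; u=3/4·(-0.383551)+1·1.074877+0·0.996303≈0.787214; next y=7/10·3.383551+3/4·0.787214≈2.958896
n=5: y≈2.958896, sp=3, e=sp−y≈0.041104; I≈1.115981, D=e−e_prev≈0.424655; u=3/4·0.041104+1·1.115981+0·0.424655≈1.146809; next y=7/10·2.958896+3/4·1.146809≈2.931334
n=6: y≈2.931334, sp=3, e=sp−y≈0.068666; I≈1.184647, D=e−e_prev≈0.027562; u=3/4·0.068666+1·1.184647+0·0.027562≈1.236147; next y=7/10·2.931334+3/4·1.236147≈2.979044
n=7: y≈2.979044, sp=3, e=sp−y≈0.020956; I≈1.205603, D=e−e_prev≈-0.047710; u=3/4·0.020956+1·1.205603+0·(-0.047710)≈1.221321; next y=7/10·2.979044+3/4·1.221321≈3.001321
n=8: y≈3.001321, sp=3, e=sp−y≈-0.001321; I≈1.204282, D=e−e_prev≈-0.022277; u=3/4·(-0.001321)+1·1.204282+0·(-0.022277)≈1.203292; next y=7/10·3.001321+3/4·1.203292≈3.003393
n=9: y≈3.003393, sp=3, e=sp−y≈-0.003393; I≈1.200889, D=e−e_prev≈-0.002072; u=3/4·(-0.003393)+1·1.200889+0·(-0.002072)≈1.198344; next y=7/10·3.003393+3/4·1.198344≈3.001133
n=10: y≈3.001133, sp=3, e=sp−y≈-0.001133; I≈1.199756, D=e−e_prev≈0.002260; u=3/4·(-0.001133)+1·1.199756+0·0.002260≈1.198906; next y=7/10·3.001133+3/4·1.198906≈2.999973
n=11: y≈2.999973, sp=3, e=sp−y≈0.000027; I≈1.199783, D=e−e_prev≈0.001161; u=3/4·0.000027+1·1.199783+0·0.001161≈1.199804; next y=7/10·2.999973+3/4·1.199804≈2.999834
n=12: y≈2.999834, sp=3, e=sp−y≈0.000166; I≈1.199950, D=e−e_prev≈0.000139; u=3/4·0.000166+1·1.199950+0·0.000139≈1.200074; next y=7/10·2.999834+3/4·1.200074≈2.999939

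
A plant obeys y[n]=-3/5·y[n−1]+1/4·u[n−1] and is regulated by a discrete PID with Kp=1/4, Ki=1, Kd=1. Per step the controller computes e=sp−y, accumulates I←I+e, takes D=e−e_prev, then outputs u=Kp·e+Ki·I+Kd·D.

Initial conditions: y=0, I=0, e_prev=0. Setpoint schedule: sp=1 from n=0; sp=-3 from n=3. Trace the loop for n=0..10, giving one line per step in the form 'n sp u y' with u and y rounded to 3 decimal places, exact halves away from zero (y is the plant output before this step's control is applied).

(exact arithmetic carried between steps; '≈' marks a value shown rounded to 6 d.p. or computed from one; I and e_prev carry over from the previous line; the table rounds u and y to 3 d.p., halves away from zero)
n=0: y=0, sp=1, e=sp−y=1; I=1, D=e−e_prev=1; u=1/4·1+1·1+1·1=2.25; next y=-3/5·0+1/4·2.25=0.5625
n=1: y=0.5625, sp=1, e=sp−y=0.4375; I=1.4375, D=e−e_prev=-0.5625; u=1/4·0.4375+1·1.4375+1·(-0.5625)=0.984375; next y=-3/5·0.5625+1/4·0.984375≈-0.091406
n=2: y≈-0.091406, sp=1, e=sp−y≈1.091406; I≈2.528906, D=e−e_prev≈0.653906; u=1/4·1.091406+1·2.528906+1·0.653906≈3.455664; next y=-3/5·(-0.091406)+1/4·3.455664≈0.918760
n=3: y≈0.918760, sp=-3, e=sp−y≈-3.918760; I≈-1.389854, D=e−e_prev≈-5.010166; u=1/4·(-3.918760)+1·(-1.389854)+1·(-5.010166)≈-7.379709; next y=-3/5·0.918760+1/4·(-7.379709)≈-2.396183
n=4: y≈-2.396183, sp=-3, e=sp−y≈-0.603817; I≈-1.993670, D=e−e_prev≈3.314943; u=1/4·(-0.603817)+1·(-1.993670)+1·3.314943≈1.170319; next y=-3/5·(-2.396183)+1/4·1.170319≈1.730290
n=5: y≈1.730290, sp=-3, e=sp−y≈-4.730290; I≈-6.723960, D=e−e_prev≈-4.126473; u=1/4·(-4.730290)+1·(-6.723960)+1·(-4.126473)≈-12.033005; next y=-3/5·1.730290+1/4·(-12.033005)≈-4.046425
n=6: y≈-4.046425, sp=-3, e=sp−y≈1.046425; I≈-5.677535, D=e−e_prev≈5.776715; u=1/4·1.046425+1·(-5.677535)+1·5.776715≈0.360786; next y=-3/5·(-4.046425)+1/4·0.360786≈2.518051
n=7: y≈2.518051, sp=-3, e=sp−y≈-5.518051; I≈-11.195586, D=e−e_prev≈-6.564476; u=1/4·(-5.518051)+1·(-11.195586)+1·(-6.564476)≈-19.139576; next y=-3/5·2.518051+1/4·(-19.139576)≈-6.295725
n=8: y≈-6.295725, sp=-3, e=sp−y≈3.295725; I≈-7.899862, D=e−e_prev≈8.813776; u=1/4·3.295725+1·(-7.899862)+1·8.813776≈1.737846; next y=-3/5·(-6.295725)+1/4·1.737846≈4.211896
n=9: y≈4.211896, sp=-3, e=sp−y≈-7.211896; I≈-15.111758, D=e−e_prev≈-10.507621; u=1/4·(-7.211896)+1·(-15.111758)+1·(-10.507621)≈-27.422353; next y=-3/5·4.211896+1/4·(-27.422353)≈-9.382726
n=10: y≈-9.382726, sp=-3, e=sp−y≈6.382726; I≈-8.729032, D=e−e_prev≈13.594623; u=1/4·6.382726+1·(-8.729032)+1·13.594623≈6.461272; next y=-3/5·(-9.382726)+1/4·6.461272≈7.244954

0 1 2.250 0.000
1 1 0.984 0.563
2 1 3.456 -0.091
3 -3 -7.380 0.919
4 -3 1.170 -2.396
5 -3 -12.033 1.730
6 -3 0.361 -4.046
7 -3 -19.140 2.518
8 -3 1.738 -6.296
9 -3 -27.422 4.212
10 -3 6.461 -9.383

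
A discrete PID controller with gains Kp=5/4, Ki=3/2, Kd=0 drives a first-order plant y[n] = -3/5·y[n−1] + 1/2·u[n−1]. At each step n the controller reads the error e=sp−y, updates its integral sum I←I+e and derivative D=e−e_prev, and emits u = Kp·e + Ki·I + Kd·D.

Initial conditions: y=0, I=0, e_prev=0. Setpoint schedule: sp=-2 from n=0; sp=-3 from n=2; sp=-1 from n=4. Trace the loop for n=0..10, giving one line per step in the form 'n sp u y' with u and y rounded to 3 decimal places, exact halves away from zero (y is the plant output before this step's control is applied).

(exact arithmetic carried between steps; '≈' marks a value shown rounded to 6 d.p. or computed from one; I and e_prev carry over from the previous line; the table rounds u and y to 3 d.p., halves away from zero)
n=0: y=0, sp=-2, e=sp−y=-2; I=-2, D=e−e_prev=-2; u=5/4·(-2)+3/2·(-2)+0·(-2)=-5.5; next y=-3/5·0+1/2·(-5.5)=-2.75
n=1: y=-2.75, sp=-2, e=sp−y=0.75; I=-1.25, D=e−e_prev=2.75; u=5/4·0.75+3/2·(-1.25)+0·2.75=-0.9375; next y=-3/5·(-2.75)+1/2·(-0.9375)=1.18125
n=2: y=1.18125, sp=-3, e=sp−y=-4.18125; I=-5.43125, D=e−e_prev=-4.93125; u=5/4·(-4.18125)+3/2·(-5.43125)+0·(-4.93125)≈-13.373438; next y=-3/5·1.18125+1/2·(-13.373438)≈-7.395469
n=3: y≈-7.395469, sp=-3, e=sp−y≈4.395469; I≈-1.035781, D=e−e_prev≈8.576719; u=5/4·4.395469+3/2·(-1.035781)+0·8.576719≈3.940664; next y=-3/5·(-7.395469)+1/2·3.940664≈6.407613
n=4: y≈6.407613, sp=-1, e=sp−y≈-7.407613; I≈-8.443395, D=e−e_prev≈-11.803082; u=5/4·(-7.407613)+3/2·(-8.443395)+0·(-11.803082)≈-21.924608; next y=-3/5·6.407613+1/2·(-21.924608)≈-14.806872
n=5: y≈-14.806872, sp=-1, e=sp−y≈13.806872; I≈5.363478, D=e−e_prev≈21.214485; u=5/4·13.806872+3/2·5.363478+0·21.214485≈25.303807; next y=-3/5·(-14.806872)+1/2·25.303807≈21.536027
n=6: y≈21.536027, sp=-1, e=sp−y≈-22.536027; I≈-17.172549, D=e−e_prev≈-36.342899; u=5/4·(-22.536027)+3/2·(-17.172549)+0·(-36.342899)≈-53.928857; next y=-3/5·21.536027+1/2·(-53.928857)≈-39.886044
n=7: y≈-39.886044, sp=-1, e=sp−y≈38.886044; I≈21.713495, D=e−e_prev≈61.422071; u=5/4·38.886044+3/2·21.713495+0·61.422071≈81.177799; next y=-3/5·(-39.886044)+1/2·81.177799≈64.520526
n=8: y≈64.520526, sp=-1, e=sp−y≈-65.520526; I≈-43.807031, D=e−e_prev≈-104.406570; u=5/4·(-65.520526)+3/2·(-43.807031)+0·(-104.406570)≈-147.611203; next y=-3/5·64.520526+1/2·(-147.611203)≈-112.517917
n=9: y≈-112.517917, sp=-1, e=sp−y≈111.517917; I≈67.710887, D=e−e_prev≈177.038443; u=5/4·111.517917+3/2·67.710887+0·177.038443≈240.963726; next y=-3/5·(-112.517917)+1/2·240.963726≈187.992613
n=10: y≈187.992613, sp=-1, e=sp−y≈-188.992613; I≈-121.281727, D=e−e_prev≈-300.510530; u=5/4·(-188.992613)+3/2·(-121.281727)+0·(-300.510530)≈-418.163357; next y=-3/5·187.992613+1/2·(-418.163357)≈-321.877246

0 -2 -5.500 0.000
1 -2 -0.938 -2.750
2 -3 -13.373 1.181
3 -3 3.941 -7.395
4 -1 -21.925 6.408
5 -1 25.304 -14.807
6 -1 -53.929 21.536
7 -1 81.178 -39.886
8 -1 -147.611 64.521
9 -1 240.964 -112.518
10 -1 -418.163 187.993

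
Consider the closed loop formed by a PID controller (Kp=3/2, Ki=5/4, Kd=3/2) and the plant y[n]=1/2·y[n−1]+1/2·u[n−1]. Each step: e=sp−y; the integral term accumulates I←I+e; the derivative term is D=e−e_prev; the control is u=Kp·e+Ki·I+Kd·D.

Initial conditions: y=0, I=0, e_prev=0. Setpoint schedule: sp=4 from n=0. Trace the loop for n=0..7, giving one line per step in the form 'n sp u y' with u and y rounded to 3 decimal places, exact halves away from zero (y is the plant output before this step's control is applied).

(exact arithmetic carried between steps; '≈' marks a value shown rounded to 6 d.p. or computed from one; I and e_prev carry over from the previous line; the table rounds u and y to 3 d.p., halves away from zero)
n=0: y=0, sp=4, e=sp−y=4; I=4, D=e−e_prev=4; u=3/2·4+5/4·4+3/2·4=17; next y=1/2·0+1/2·17=8.5
n=1: y=8.5, sp=4, e=sp−y=-4.5; I=-0.5, D=e−e_prev=-8.5; u=3/2·(-4.5)+5/4·(-0.5)+3/2·(-8.5)=-20.125; next y=1/2·8.5+1/2·(-20.125)=-5.8125
n=2: y=-5.8125, sp=4, e=sp−y=9.8125; I=9.3125, D=e−e_prev=14.3125; u=3/2·9.8125+5/4·9.3125+3/2·14.3125=47.828125; next y=1/2·(-5.8125)+1/2·47.828125≈21.007813
n=3: y≈21.007813, sp=4, e=sp−y≈-17.007813; I≈-7.695313, D=e−e_prev≈-26.820313; u=3/2·(-17.007813)+5/4·(-7.695313)+3/2·(-26.820313)≈-75.361328; next y=1/2·21.007813+1/2·(-75.361328)≈-27.176758
n=4: y≈-27.176758, sp=4, e=sp−y≈31.176758; I≈23.481445, D=e−e_prev≈48.184570; u=3/2·31.176758+5/4·23.481445+3/2·48.184570≈148.393799; next y=1/2·(-27.176758)+1/2·148.393799≈60.608521
n=5: y≈60.608521, sp=4, e=sp−y≈-56.608521; I≈-33.127075, D=e−e_prev≈-87.785278; u=3/2·(-56.608521)+5/4·(-33.127075)+3/2·(-87.785278)≈-257.999542; next y=1/2·60.608521+1/2·(-257.999542)≈-98.695511
n=6: y≈-98.695511, sp=4, e=sp−y≈102.695511; I≈69.568436, D=e−e_prev≈159.304031; u=3/2·102.695511+5/4·69.568436+3/2·159.304031≈479.959858; next y=1/2·(-98.695511)+1/2·479.959858≈190.632174
n=7: y≈190.632174, sp=4, e=sp−y≈-186.632174; I≈-117.063738, D=e−e_prev≈-289.327684; u=3/2·(-186.632174)+5/4·(-117.063738)+3/2·(-289.327684)≈-860.269459; next y=1/2·190.632174+1/2·(-860.269459)≈-334.818643

0 4 17.000 0.000
1 4 -20.125 8.500
2 4 47.828 -5.813
3 4 -75.361 21.008
4 4 148.394 -27.177
5 4 -258.000 60.609
6 4 479.960 -98.696
7 4 -860.269 190.632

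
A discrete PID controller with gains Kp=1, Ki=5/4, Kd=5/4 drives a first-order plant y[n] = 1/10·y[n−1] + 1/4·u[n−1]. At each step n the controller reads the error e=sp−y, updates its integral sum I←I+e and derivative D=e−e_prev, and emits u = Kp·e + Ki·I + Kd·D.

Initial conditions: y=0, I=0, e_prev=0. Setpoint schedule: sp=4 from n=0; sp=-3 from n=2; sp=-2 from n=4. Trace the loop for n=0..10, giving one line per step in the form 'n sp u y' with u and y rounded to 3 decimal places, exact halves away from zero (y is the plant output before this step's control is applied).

0 4 14.000 0.000
1 4 1.750 3.500
2 -3 -8.256 0.788
3 -3 2.074 -1.985
4 -2 -7.229 0.320
5 -2 -1.164 -1.775
6 -2 -8.637 -0.469
7 -2 -2.837 -2.206
8 -2 -9.218 -0.930
9 -2 -3.823 -2.398
10 -2 -9.368 -1.196

(exact arithmetic carried between steps; '≈' marks a value shown rounded to 6 d.p. or computed from one; I and e_prev carry over from the previous line; the table rounds u and y to 3 d.p., halves away from zero)
n=0: y=0, sp=4, e=sp−y=4; I=4, D=e−e_prev=4; u=1·4+5/4·4+5/4·4=14; next y=1/10·0+1/4·14=3.5
n=1: y=3.5, sp=4, e=sp−y=0.5; I=4.5, D=e−e_prev=-3.5; u=1·0.5+5/4·4.5+5/4·(-3.5)=1.75; next y=1/10·3.5+1/4·1.75=0.7875
n=2: y=0.7875, sp=-3, e=sp−y=-3.7875; I=0.7125, D=e−e_prev=-4.2875; u=1·(-3.7875)+5/4·0.7125+5/4·(-4.2875)=-8.25625; next y=1/10·0.7875+1/4·(-8.25625)≈-1.985313
n=3: y≈-1.985313, sp=-3, e=sp−y≈-1.014688; I≈-0.302188, D=e−e_prev≈2.772813; u=1·(-1.014688)+5/4·(-0.302188)+5/4·2.772813≈2.073594; next y=1/10·(-1.985313)+1/4·2.073594≈0.319867
n=4: y≈0.319867, sp=-2, e=sp−y≈-2.319867; I≈-2.622055, D=e−e_prev≈-1.305180; u=1·(-2.319867)+5/4·(-2.622055)+5/4·(-1.305180)≈-7.228910; next y=1/10·0.319867+1/4·(-7.228910)≈-1.775241
n=5: y≈-1.775241, sp=-2, e=sp−y≈-0.224759; I≈-2.846814, D=e−e_prev≈2.095108; u=1·(-0.224759)+5/4·(-2.846814)+5/4·2.095108≈-1.164392; next y=1/10·(-1.775241)+1/4·(-1.164392)≈-0.468622
n=6: y≈-0.468622, sp=-2, e=sp−y≈-1.531378; I≈-4.378192, D=e−e_prev≈-1.306619; u=1·(-1.531378)+5/4·(-4.378192)+5/4·(-1.306619)≈-8.637392; next y=1/10·(-0.468622)+1/4·(-8.637392)≈-2.206210
n=7: y≈-2.206210, sp=-2, e=sp−y≈0.206210; I≈-4.171982, D=e−e_prev≈1.737588; u=1·0.206210+5/4·(-4.171982)+5/4·1.737588≈-2.836782; next y=1/10·(-2.206210)+1/4·(-2.836782)≈-0.929817
n=8: y≈-0.929817, sp=-2, e=sp−y≈-1.070183; I≈-5.242165, D=e−e_prev≈-1.276394; u=1·(-1.070183)+5/4·(-5.242165)+5/4·(-1.276394)≈-9.218382; next y=1/10·(-0.929817)+1/4·(-9.218382)≈-2.397577
n=9: y≈-2.397577, sp=-2, e=sp−y≈0.397577; I≈-4.844588, D=e−e_prev≈1.467761; u=1·0.397577+5/4·(-4.844588)+5/4·1.467761≈-3.823457; next y=1/10·(-2.397577)+1/4·(-3.823457)≈-1.195622
n=10: y≈-1.195622, sp=-2, e=sp−y≈-0.804378; I≈-5.648966, D=e−e_prev≈-1.201955; u=1·(-0.804378)+5/4·(-5.648966)+5/4·(-1.201955)≈-9.368030; next y=1/10·(-1.195622)+1/4·(-9.368030)≈-2.461570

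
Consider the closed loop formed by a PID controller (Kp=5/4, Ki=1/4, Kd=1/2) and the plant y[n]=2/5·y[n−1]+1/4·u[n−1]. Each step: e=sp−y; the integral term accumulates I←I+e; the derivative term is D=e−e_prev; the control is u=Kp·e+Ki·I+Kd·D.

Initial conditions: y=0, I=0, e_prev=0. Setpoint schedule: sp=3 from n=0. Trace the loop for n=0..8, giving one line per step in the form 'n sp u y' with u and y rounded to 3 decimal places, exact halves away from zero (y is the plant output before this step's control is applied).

0 3 6.000 0.000
1 3 2.250 1.500
2 3 4.050 1.163
3 3 3.711 1.478
4 3 4.166 1.519
5 3 4.297 1.649
6 3 4.530 1.734
7 3 4.704 1.826
8 3 4.883 1.907

(exact arithmetic carried between steps; '≈' marks a value shown rounded to 6 d.p. or computed from one; I and e_prev carry over from the previous line; the table rounds u and y to 3 d.p., halves away from zero)
n=0: y=0, sp=3, e=sp−y=3; I=3, D=e−e_prev=3; u=5/4·3+1/4·3+1/2·3=6; next y=2/5·0+1/4·6=1.5
n=1: y=1.5, sp=3, e=sp−y=1.5; I=4.5, D=e−e_prev=-1.5; u=5/4·1.5+1/4·4.5+1/2·(-1.5)=2.25; next y=2/5·1.5+1/4·2.25=1.1625
n=2: y=1.1625, sp=3, e=sp−y=1.8375; I=6.3375, D=e−e_prev=0.3375; u=5/4·1.8375+1/4·6.3375+1/2·0.3375=4.05; next y=2/5·1.1625+1/4·4.05=1.4775
n=3: y=1.4775, sp=3, e=sp−y=1.5225; I=7.86, D=e−e_prev=-0.315; u=5/4·1.5225+1/4·7.86+1/2·(-0.315)=3.710625; next y=2/5·1.4775+1/4·3.710625≈1.518656
n=4: y≈1.518656, sp=3, e=sp−y≈1.481344; I≈9.341344, D=e−e_prev≈-0.041156; u=5/4·1.481344+1/4·9.341344+1/2·(-0.041156)≈4.166438; next y=2/5·1.518656+1/4·4.166438≈1.649072
n=5: y≈1.649072, sp=3, e=sp−y≈1.350928; I≈10.692272, D=e−e_prev≈-0.130416; u=5/4·1.350928+1/4·10.692272+1/2·(-0.130416)≈4.296520; next y=2/5·1.649072+1/4·4.296520≈1.733759
n=6: y≈1.733759, sp=3, e=sp−y≈1.266241; I≈11.958513, D=e−e_prev≈-0.084687; u=5/4·1.266241+1/4·11.958513+1/2·(-0.084687)≈4.530086; next y=2/5·1.733759+1/4·4.530086≈1.826025
n=7: y≈1.826025, sp=3, e=sp−y≈1.173975; I≈13.132488, D=e−e_prev≈-0.092266; u=5/4·1.173975+1/4·13.132488+1/2·(-0.092266)≈4.704457; next y=2/5·1.826025+1/4·4.704457≈1.906524
n=8: y≈1.906524, sp=3, e=sp−y≈1.093476; I≈14.225964, D=e−e_prev≈-0.080499; u=5/4·1.093476+1/4·14.225964+1/2·(-0.080499)≈4.883086; next y=2/5·1.906524+1/4·4.883086≈1.983381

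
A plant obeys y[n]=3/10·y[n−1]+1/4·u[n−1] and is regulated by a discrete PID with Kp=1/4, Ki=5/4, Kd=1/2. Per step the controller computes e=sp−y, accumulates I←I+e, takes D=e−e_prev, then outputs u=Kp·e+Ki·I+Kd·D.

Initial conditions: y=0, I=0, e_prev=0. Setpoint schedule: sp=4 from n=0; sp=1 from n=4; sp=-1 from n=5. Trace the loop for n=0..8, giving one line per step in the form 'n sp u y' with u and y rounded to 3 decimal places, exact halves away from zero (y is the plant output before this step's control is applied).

0 4 8.000 0.000
1 4 7.000 2.000
2 4 9.800 2.350
3 4 10.428 3.155
4 1 5.090 3.553
5 -1 2.027 2.338
6 -1 0.507 1.208
7 -1 -1.380 0.489
8 -1 -2.226 -0.198

(exact arithmetic carried between steps; '≈' marks a value shown rounded to 6 d.p. or computed from one; I and e_prev carry over from the previous line; the table rounds u and y to 3 d.p., halves away from zero)
n=0: y=0, sp=4, e=sp−y=4; I=4, D=e−e_prev=4; u=1/4·4+5/4·4+1/2·4=8; next y=3/10·0+1/4·8=2
n=1: y=2, sp=4, e=sp−y=2; I=6, D=e−e_prev=-2; u=1/4·2+5/4·6+1/2·(-2)=7; next y=3/10·2+1/4·7=2.35
n=2: y=2.35, sp=4, e=sp−y=1.65; I=7.65, D=e−e_prev=-0.35; u=1/4·1.65+5/4·7.65+1/2·(-0.35)=9.8; next y=3/10·2.35+1/4·9.8=3.155
n=3: y=3.155, sp=4, e=sp−y=0.845; I=8.495, D=e−e_prev=-0.805; u=1/4·0.845+5/4·8.495+1/2·(-0.805)=10.4275; next y=3/10·3.155+1/4·10.4275=3.553375
n=4: y=3.553375, sp=1, e=sp−y=-2.553375; I=5.941625, D=e−e_prev=-3.398375; u=1/4·(-2.553375)+5/4·5.941625+1/2·(-3.398375)=5.0895; next y=3/10·3.553375+1/4·5.0895≈2.338388
n=5: y≈2.338388, sp=-1, e=sp−y≈-3.338388; I≈2.603238, D=e−e_prev≈-0.785013; u=1/4·(-3.338388)+5/4·2.603238+1/2·(-0.785013)≈2.026944; next y=3/10·2.338388+1/4·2.026944≈1.208252
n=6: y≈1.208252, sp=-1, e=sp−y≈-2.208252; I≈0.394985, D=e−e_prev≈1.130135; u=1/4·(-2.208252)+5/4·0.394985+1/2·1.130135≈0.506736; next y=3/10·1.208252+1/4·0.506736≈0.489160
n=7: y≈0.489160, sp=-1, e=sp−y≈-1.489160; I≈-1.094174, D=e−e_prev≈0.719092; u=1/4·(-1.489160)+5/4·(-1.094174)+1/2·0.719092≈-1.380462; next y=3/10·0.489160+1/4·(-1.380462)≈-0.198368
n=8: y≈-0.198368, sp=-1, e=sp−y≈-0.801632; I≈-1.895807, D=e−e_prev≈0.687527; u=1/4·(-0.801632)+5/4·(-1.895807)+1/2·0.687527≈-2.226403; next y=3/10·(-0.198368)+1/4·(-2.226403)≈-0.616111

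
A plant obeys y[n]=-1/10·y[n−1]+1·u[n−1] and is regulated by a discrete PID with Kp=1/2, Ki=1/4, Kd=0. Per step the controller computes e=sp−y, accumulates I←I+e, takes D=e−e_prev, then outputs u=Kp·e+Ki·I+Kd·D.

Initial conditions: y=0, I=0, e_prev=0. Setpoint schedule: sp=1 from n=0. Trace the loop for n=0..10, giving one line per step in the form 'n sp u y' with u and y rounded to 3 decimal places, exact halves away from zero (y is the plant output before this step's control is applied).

0 1 0.750 0.000
1 1 0.438 0.750
2 1 0.791 0.363
3 1 0.656 0.754
4 1 0.848 0.581
5 1 0.796 0.790
6 1 0.903 0.717
7 1 0.888 0.831
8 1 0.950 0.805
9 1 0.950 0.870
10 1 0.988 0.863

(exact arithmetic carried between steps; '≈' marks a value shown rounded to 6 d.p. or computed from one; I and e_prev carry over from the previous line; the table rounds u and y to 3 d.p., halves away from zero)
n=0: y=0, sp=1, e=sp−y=1; I=1, D=e−e_prev=1; u=1/2·1+1/4·1+0·1=0.75; next y=-1/10·0+1·0.75=0.75
n=1: y=0.75, sp=1, e=sp−y=0.25; I=1.25, D=e−e_prev=-0.75; u=1/2·0.25+1/4·1.25+0·(-0.75)=0.4375; next y=-1/10·0.75+1·0.4375=0.3625
n=2: y=0.3625, sp=1, e=sp−y=0.6375; I=1.8875, D=e−e_prev=0.3875; u=1/2·0.6375+1/4·1.8875+0·0.3875=0.790625; next y=-1/10·0.3625+1·0.790625=0.754375
n=3: y=0.754375, sp=1, e=sp−y=0.245625; I=2.133125, D=e−e_prev=-0.391875; u=1/2·0.245625+1/4·2.133125+0·(-0.391875)≈0.656094; next y=-1/10·0.754375+1·0.656094≈0.580656
n=4: y≈0.580656, sp=1, e=sp−y≈0.419344; I≈2.552469, D=e−e_prev≈0.173719; u=1/2·0.419344+1/4·2.552469+0·0.173719≈0.847789; next y=-1/10·0.580656+1·0.847789≈0.789723
n=5: y≈0.789723, sp=1, e=sp−y≈0.210277; I≈2.762745, D=e−e_prev≈-0.209067; u=1/2·0.210277+1/4·2.762745+0·(-0.209067)≈0.795825; next y=-1/10·0.789723+1·0.795825≈0.716852
n=6: y≈0.716852, sp=1, e=sp−y≈0.283148; I≈3.045893, D=e−e_prev≈0.072871; u=1/2·0.283148+1/4·3.045893+0·0.072871≈0.903047; next y=-1/10·0.716852+1·0.903047≈0.831362
n=7: y≈0.831362, sp=1, e=sp−y≈0.168638; I≈3.214531, D=e−e_prev≈-0.114510; u=1/2·0.168638+1/4·3.214531+0·(-0.114510)≈0.887952; next y=-1/10·0.831362+1·0.887952≈0.804816
n=8: y≈0.804816, sp=1, e=sp−y≈0.195184; I≈3.409715, D=e−e_prev≈0.026546; u=1/2·0.195184+1/4·3.409715+0·0.026546≈0.950021; next y=-1/10·0.804816+1·0.950021≈0.869539
n=9: y≈0.869539, sp=1, e=sp−y≈0.130461; I≈3.540176, D=e−e_prev≈-0.064724; u=1/2·0.130461+1/4·3.540176+0·(-0.064724)≈0.950274; next y=-1/10·0.869539+1·0.950274≈0.863320
n=10: y≈0.863320, sp=1, e=sp−y≈0.136680; I≈3.676856, D=e−e_prev≈0.006219; u=1/2·0.136680+1/4·3.676856+0·0.006219≈0.987554; next y=-1/10·0.863320+1·0.987554≈0.901222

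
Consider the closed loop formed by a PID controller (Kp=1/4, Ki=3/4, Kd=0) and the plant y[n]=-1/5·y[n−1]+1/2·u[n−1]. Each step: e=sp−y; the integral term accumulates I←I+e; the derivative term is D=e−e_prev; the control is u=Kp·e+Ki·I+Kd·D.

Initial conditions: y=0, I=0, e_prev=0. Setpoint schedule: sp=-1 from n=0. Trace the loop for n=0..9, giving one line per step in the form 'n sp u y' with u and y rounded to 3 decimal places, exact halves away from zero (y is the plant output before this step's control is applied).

(exact arithmetic carried between steps; '≈' marks a value shown rounded to 6 d.p. or computed from one; I and e_prev carry over from the previous line; the table rounds u and y to 3 d.p., halves away from zero)
n=0: y=0, sp=-1, e=sp−y=-1; I=-1, D=e−e_prev=-1; u=1/4·(-1)+3/4·(-1)+0·(-1)=-1; next y=-1/5·0+1/2·(-1)=-0.5
n=1: y=-0.5, sp=-1, e=sp−y=-0.5; I=-1.5, D=e−e_prev=0.5; u=1/4·(-0.5)+3/4·(-1.5)+0·0.5=-1.25; next y=-1/5·(-0.5)+1/2·(-1.25)=-0.525
n=2: y=-0.525, sp=-1, e=sp−y=-0.475; I=-1.975, D=e−e_prev=0.025; u=1/4·(-0.475)+3/4·(-1.975)+0·0.025=-1.6; next y=-1/5·(-0.525)+1/2·(-1.6)=-0.695
n=3: y=-0.695, sp=-1, e=sp−y=-0.305; I=-2.28, D=e−e_prev=0.17; u=1/4·(-0.305)+3/4·(-2.28)+0·0.17=-1.78625; next y=-1/5·(-0.695)+1/2·(-1.78625)=-0.754125
n=4: y=-0.754125, sp=-1, e=sp−y=-0.245875; I=-2.525875, D=e−e_prev=0.059125; u=1/4·(-0.245875)+3/4·(-2.525875)+0·0.059125=-1.955875; next y=-1/5·(-0.754125)+1/2·(-1.955875)≈-0.827113
n=5: y≈-0.827113, sp=-1, e=sp−y≈-0.172888; I≈-2.698763, D=e−e_prev≈0.072988; u=1/4·(-0.172888)+3/4·(-2.698763)+0·0.072988≈-2.067294; next y=-1/5·(-0.827113)+1/2·(-2.067294)≈-0.868224
n=6: y≈-0.868224, sp=-1, e=sp−y≈-0.131776; I≈-2.830538, D=e−e_prev≈0.041112; u=1/4·(-0.131776)+3/4·(-2.830538)+0·0.041112≈-2.155848; next y=-1/5·(-0.868224)+1/2·(-2.155848)≈-0.904279
n=7: y≈-0.904279, sp=-1, e=sp−y≈-0.095721; I≈-2.926259, D=e−e_prev≈0.036055; u=1/4·(-0.095721)+3/4·(-2.926259)+0·0.036055≈-2.218625; next y=-1/5·(-0.904279)+1/2·(-2.218625)≈-0.928457
n=8: y≈-0.928457, sp=-1, e=sp−y≈-0.071543; I≈-2.997803, D=e−e_prev≈0.024178; u=1/4·(-0.071543)+3/4·(-2.997803)+0·0.024178≈-2.266238; next y=-1/5·(-0.928457)+1/2·(-2.266238)≈-0.947428
n=9: y≈-0.947428, sp=-1, e=sp−y≈-0.052572; I≈-3.050375, D=e−e_prev≈0.018971; u=1/4·(-0.052572)+3/4·(-3.050375)+0·0.018971≈-2.300924; next y=-1/5·(-0.947428)+1/2·(-2.300924)≈-0.960977

0 -1 -1.000 0.000
1 -1 -1.250 -0.500
2 -1 -1.600 -0.525
3 -1 -1.786 -0.695
4 -1 -1.956 -0.754
5 -1 -2.067 -0.827
6 -1 -2.156 -0.868
7 -1 -2.219 -0.904
8 -1 -2.266 -0.928
9 -1 -2.301 -0.947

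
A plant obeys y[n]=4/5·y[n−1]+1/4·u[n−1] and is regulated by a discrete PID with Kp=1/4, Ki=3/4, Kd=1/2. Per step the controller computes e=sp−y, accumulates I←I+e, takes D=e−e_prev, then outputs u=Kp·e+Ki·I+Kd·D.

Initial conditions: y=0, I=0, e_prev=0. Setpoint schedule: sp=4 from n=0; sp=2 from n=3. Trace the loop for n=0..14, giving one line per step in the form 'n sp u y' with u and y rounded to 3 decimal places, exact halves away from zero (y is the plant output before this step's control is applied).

0 4 6.000 0.000
1 4 4.750 1.500
2 4 6.044 2.388
3 2 3.147 3.421
4 2 3.444 3.523
5 2 2.118 3.680
6 2 1.246 3.473
7 2 0.613 3.090
8 2 0.301 2.625
9 2 0.274 2.175
10 2 0.467 1.809
11 2 0.795 1.564
12 2 1.171 1.450
13 2 1.522 1.453
14 2 1.799 1.543

(exact arithmetic carried between steps; '≈' marks a value shown rounded to 6 d.p. or computed from one; I and e_prev carry over from the previous line; the table rounds u and y to 3 d.p., halves away from zero)
n=0: y=0, sp=4, e=sp−y=4; I=4, D=e−e_prev=4; u=1/4·4+3/4·4+1/2·4=6; next y=4/5·0+1/4·6=1.5
n=1: y=1.5, sp=4, e=sp−y=2.5; I=6.5, D=e−e_prev=-1.5; u=1/4·2.5+3/4·6.5+1/2·(-1.5)=4.75; next y=4/5·1.5+1/4·4.75=2.3875
n=2: y=2.3875, sp=4, e=sp−y=1.6125; I=8.1125, D=e−e_prev=-0.8875; u=1/4·1.6125+3/4·8.1125+1/2·(-0.8875)=6.04375; next y=4/5·2.3875+1/4·6.04375≈3.420938
n=3: y≈3.420938, sp=2, e=sp−y≈-1.420938; I≈6.691563, D=e−e_prev≈-3.033438; u=1/4·(-1.420938)+3/4·6.691563+1/2·(-3.033438)≈3.146719; next y=4/5·3.420938+1/4·3.146719≈3.523430
n=4: y≈3.523430, sp=2, e=sp−y≈-1.523430; I≈5.168133, D=e−e_prev≈-0.102492; u=1/4·(-1.523430)+3/4·5.168133+1/2·(-0.102492)≈3.443996; next y=4/5·3.523430+1/4·3.443996≈3.679743
n=5: y≈3.679743, sp=2, e=sp−y≈-1.679743; I≈3.488390, D=e−e_prev≈-0.156313; u=1/4·(-1.679743)+3/4·3.488390+1/2·(-0.156313)≈2.118200; next y=4/5·3.679743+1/4·2.118200≈3.473344
n=6: y≈3.473344, sp=2, e=sp−y≈-1.473344; I≈2.015046, D=e−e_prev≈0.206398; u=1/4·(-1.473344)+3/4·2.015046+1/2·0.206398≈1.246147; next y=4/5·3.473344+1/4·1.246147≈3.090212
n=7: y≈3.090212, sp=2, e=sp−y≈-1.090212; I≈0.924833, D=e−e_prev≈0.383132; u=1/4·(-1.090212)+3/4·0.924833+1/2·0.383132≈0.612638; next y=4/5·3.090212+1/4·0.612638≈2.625329
n=8: y≈2.625329, sp=2, e=sp−y≈-0.625329; I≈0.299504, D=e−e_prev≈0.464883; u=1/4·(-0.625329)+3/4·0.299504+1/2·0.464883≈0.300737; next y=4/5·2.625329+1/4·0.300737≈2.175448
n=9: y≈2.175448, sp=2, e=sp−y≈-0.175448; I≈0.124056, D=e−e_prev≈0.449882; u=1/4·(-0.175448)+3/4·0.124056+1/2·0.449882≈0.274121; next y=4/5·2.175448+1/4·0.274121≈1.808888
n=10: y≈1.808888, sp=2, e=sp−y≈0.191112; I≈0.315168, D=e−e_prev≈0.366559; u=1/4·0.191112+3/4·0.315168+1/2·0.366559≈0.467433; next y=4/5·1.808888+1/4·0.467433≈1.563969
n=11: y≈1.563969, sp=2, e=sp−y≈0.436031; I≈0.751199, D=e−e_prev≈0.244919; u=1/4·0.436031+3/4·0.751199+1/2·0.244919≈0.794866; next y=4/5·1.563969+1/4·0.794866≈1.449892
n=12: y≈1.449892, sp=2, e=sp−y≈0.550108; I≈1.301307, D=e−e_prev≈0.114077; u=1/4·0.550108+3/4·1.301307+1/2·0.114077≈1.170546; next y=4/5·1.449892+1/4·1.170546≈1.452550
n=13: y≈1.452550, sp=2, e=sp−y≈0.547450; I≈1.848757, D=e−e_prev≈-0.002658; u=1/4·0.547450+3/4·1.848757+1/2·(-0.002658)≈1.522101; next y=4/5·1.452550+1/4·1.522101≈1.542565
n=14: y≈1.542565, sp=2, e=sp−y≈0.457435; I≈2.306192, D=e−e_prev≈-0.090015; u=1/4·0.457435+3/4·2.306192+1/2·(-0.090015)≈1.798995; next y=4/5·1.542565+1/4·1.798995≈1.683801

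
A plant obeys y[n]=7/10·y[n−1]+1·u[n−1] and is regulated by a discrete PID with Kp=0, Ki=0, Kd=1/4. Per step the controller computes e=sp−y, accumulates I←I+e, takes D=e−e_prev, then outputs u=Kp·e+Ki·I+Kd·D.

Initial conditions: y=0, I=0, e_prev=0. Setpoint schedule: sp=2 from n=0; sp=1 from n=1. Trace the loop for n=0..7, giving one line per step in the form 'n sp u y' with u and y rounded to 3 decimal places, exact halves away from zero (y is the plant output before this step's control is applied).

(exact arithmetic carried between steps; '≈' marks a value shown rounded to 6 d.p. or computed from one; I and e_prev carry over from the previous line; the table rounds u and y to 3 d.p., halves away from zero)
n=0: y=0, sp=2, e=sp−y=2; I=2, D=e−e_prev=2; u=0·2+0·2+1/4·2=0.5; next y=7/10·0+1·0.5=0.5
n=1: y=0.5, sp=1, e=sp−y=0.5; I=2.5, D=e−e_prev=-1.5; u=0·0.5+0·2.5+1/4·(-1.5)=-0.375; next y=7/10·0.5+1·(-0.375)=-0.025
n=2: y=-0.025, sp=1, e=sp−y=1.025; I=3.525, D=e−e_prev=0.525; u=0·1.025+0·3.525+1/4·0.525=0.13125; next y=7/10·(-0.025)+1·0.13125=0.11375
n=3: y=0.11375, sp=1, e=sp−y=0.88625; I=4.41125, D=e−e_prev=-0.13875; u=0·0.88625+0·4.41125+1/4·(-0.13875)≈-0.034688; next y=7/10·0.11375+1·(-0.034688)≈0.044938
n=4: y≈0.044938, sp=1, e=sp−y≈0.955063; I≈5.366313, D=e−e_prev≈0.068813; u=0·0.955063+0·5.366313+1/4·0.068813≈0.017203; next y=7/10·0.044938+1·0.017203≈0.048659
n=5: y≈0.048659, sp=1, e=sp−y≈0.951341; I≈6.317653, D=e−e_prev≈-0.003722; u=0·0.951341+0·6.317653+1/4·(-0.003722)≈-0.000930; next y=7/10·0.048659+1·(-0.000930)≈0.033131
n=6: y≈0.033131, sp=1, e=sp−y≈0.966869; I≈7.284522, D=e−e_prev≈0.015528; u=0·0.966869+0·7.284522+1/4·0.015528≈0.003882; next y=7/10·0.033131+1·0.003882≈0.027074
n=7: y≈0.027074, sp=1, e=sp−y≈0.972926; I≈8.257448, D=e−e_prev≈0.006057; u=0·0.972926+0·8.257448+1/4·0.006057≈0.001514; next y=7/10·0.027074+1·0.001514≈0.020466

0 2 0.500 0.000
1 1 -0.375 0.500
2 1 0.131 -0.025
3 1 -0.035 0.114
4 1 0.017 0.045
5 1 -0.001 0.049
6 1 0.004 0.033
7 1 0.002 0.027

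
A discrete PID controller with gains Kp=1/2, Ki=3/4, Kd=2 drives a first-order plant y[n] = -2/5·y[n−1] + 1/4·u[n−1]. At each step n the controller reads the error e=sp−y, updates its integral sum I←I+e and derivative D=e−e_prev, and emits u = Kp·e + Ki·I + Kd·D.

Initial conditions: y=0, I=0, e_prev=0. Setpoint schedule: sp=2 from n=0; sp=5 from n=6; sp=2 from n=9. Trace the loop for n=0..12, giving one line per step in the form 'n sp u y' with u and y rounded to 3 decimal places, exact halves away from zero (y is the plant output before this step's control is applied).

(exact arithmetic carried between steps; '≈' marks a value shown rounded to 6 d.p. or computed from one; I and e_prev carry over from the previous line; the table rounds u and y to 3 d.p., halves away from zero)
n=0: y=0, sp=2, e=sp−y=2; I=2, D=e−e_prev=2; u=1/2·2+3/4·2+2·2=6.5; next y=-2/5·0+1/4·6.5=1.625
n=1: y=1.625, sp=2, e=sp−y=0.375; I=2.375, D=e−e_prev=-1.625; u=1/2·0.375+3/4·2.375+2·(-1.625)=-1.28125; next y=-2/5·1.625+1/4·(-1.28125)≈-0.970313
n=2: y≈-0.970313, sp=2, e=sp−y≈2.970313; I≈5.345313, D=e−e_prev≈2.595313; u=1/2·2.970313+3/4·5.345313+2·2.595313≈10.684766; next y=-2/5·(-0.970313)+1/4·10.684766≈3.059316
n=3: y≈3.059316, sp=2, e=sp−y≈-1.059316; I≈4.285996, D=e−e_prev≈-4.029629; u=1/2·(-1.059316)+3/4·4.285996+2·(-4.029629)≈-5.374419; next y=-2/5·3.059316+1/4·(-5.374419)≈-2.567331
n=4: y≈-2.567331, sp=2, e=sp−y≈4.567331; I≈8.853327, D=e−e_prev≈5.626648; u=1/2·4.567331+3/4·8.853327+2·5.626648≈20.176957; next y=-2/5·(-2.567331)+1/4·20.176957≈6.071172
n=5: y≈6.071172, sp=2, e=sp−y≈-4.071172; I≈4.782156, D=e−e_prev≈-8.638503; u=1/2·(-4.071172)+3/4·4.782156+2·(-8.638503)≈-15.725975; next y=-2/5·6.071172+1/4·(-15.725975)≈-6.359962
n=6: y≈-6.359962, sp=5, e=sp−y≈11.359962; I≈16.142118, D=e−e_prev≈15.431134; u=1/2·11.359962+3/4·16.142118+2·15.431134≈48.648838; next y=-2/5·(-6.359962)+1/4·48.648838≈14.706194
n=7: y≈14.706194, sp=5, e=sp−y≈-9.706194; I≈6.435924, D=e−e_prev≈-21.066157; u=1/2·(-9.706194)+3/4·6.435924+2·(-21.066157)≈-42.158468; next y=-2/5·14.706194+1/4·(-42.158468)≈-16.422095
n=8: y≈-16.422095, sp=5, e=sp−y≈21.422095; I≈27.858019, D=e−e_prev≈31.128289; u=1/2·21.422095+3/4·27.858019+2·31.128289≈93.861140; next y=-2/5·(-16.422095)+1/4·93.861140≈30.034123
n=9: y≈30.034123, sp=2, e=sp−y≈-28.034123; I≈-0.176104, D=e−e_prev≈-49.456218; u=1/2·(-28.034123)+3/4·(-0.176104)+2·(-49.456218)≈-113.061575; next y=-2/5·30.034123+1/4·(-113.061575)≈-40.279043
n=10: y≈-40.279043, sp=2, e=sp−y≈42.279043; I≈42.102939, D=e−e_prev≈70.313166; u=1/2·42.279043+3/4·42.102939+2·70.313166≈193.343057; next y=-2/5·(-40.279043)+1/4·193.343057≈64.447381
n=11: y≈64.447381, sp=2, e=sp−y≈-62.447381; I≈-20.344443, D=e−e_prev≈-104.726424; u=1/2·(-62.447381)+3/4·(-20.344443)+2·(-104.726424)≈-255.934872; next y=-2/5·64.447381+1/4·(-255.934872)≈-89.762671
n=12: y≈-89.762671, sp=2, e=sp−y≈91.762671; I≈71.418228, D=e−e_prev≈154.210052; u=1/2·91.762671+3/4·71.418228+2·154.210052≈407.865110; next y=-2/5·(-89.762671)+1/4·407.865110≈137.871346

0 2 6.500 0.000
1 2 -1.281 1.625
2 2 10.685 -0.970
3 2 -5.374 3.059
4 2 20.177 -2.567
5 2 -15.726 6.071
6 5 48.649 -6.360
7 5 -42.158 14.706
8 5 93.861 -16.422
9 2 -113.062 30.034
10 2 193.343 -40.279
11 2 -255.935 64.447
12 2 407.865 -89.763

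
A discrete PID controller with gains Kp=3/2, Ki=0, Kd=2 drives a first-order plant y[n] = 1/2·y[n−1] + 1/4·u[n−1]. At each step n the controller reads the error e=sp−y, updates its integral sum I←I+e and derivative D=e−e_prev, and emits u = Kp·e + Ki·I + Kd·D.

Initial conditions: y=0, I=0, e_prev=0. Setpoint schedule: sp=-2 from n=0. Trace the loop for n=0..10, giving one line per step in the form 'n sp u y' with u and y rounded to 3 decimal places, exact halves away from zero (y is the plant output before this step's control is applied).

(exact arithmetic carried between steps; '≈' marks a value shown rounded to 6 d.p. or computed from one; I and e_prev carry over from the previous line; the table rounds u and y to 3 d.p., halves away from zero)
n=0: y=0, sp=-2, e=sp−y=-2; I=-2, D=e−e_prev=-2; u=3/2·(-2)+0·(-2)+2·(-2)=-7; next y=1/2·0+1/4·(-7)=-1.75
n=1: y=-1.75, sp=-2, e=sp−y=-0.25; I=-2.25, D=e−e_prev=1.75; u=3/2·(-0.25)+0·(-2.25)+2·1.75=3.125; next y=1/2·(-1.75)+1/4·3.125=-0.09375
n=2: y=-0.09375, sp=-2, e=sp−y=-1.90625; I=-4.15625, D=e−e_prev=-1.65625; u=3/2·(-1.90625)+0·(-4.15625)+2·(-1.65625)=-6.171875; next y=1/2·(-0.09375)+1/4·(-6.171875)≈-1.589844
n=3: y≈-1.589844, sp=-2, e=sp−y≈-0.410156; I≈-4.566406, D=e−e_prev≈1.496094; u=3/2·(-0.410156)+0·(-4.566406)+2·1.496094≈2.376953; next y=1/2·(-1.589844)+1/4·2.376953≈-0.200684
n=4: y≈-0.200684, sp=-2, e=sp−y≈-1.799316; I≈-6.365723, D=e−e_prev≈-1.389160; u=3/2·(-1.799316)+0·(-6.365723)+2·(-1.389160)≈-5.477295; next y=1/2·(-0.200684)+1/4·(-5.477295)≈-1.469666
n=5: y≈-1.469666, sp=-2, e=sp−y≈-0.530334; I≈-6.896057, D=e−e_prev≈1.268982; u=3/2·(-0.530334)+0·(-6.896057)+2·1.268982≈1.742462; next y=1/2·(-1.469666)+1/4·1.742462≈-0.299217
n=6: y≈-0.299217, sp=-2, e=sp−y≈-1.700783; I≈-8.596840, D=e−e_prev≈-1.170448; u=3/2·(-1.700783)+0·(-8.596840)+2·(-1.170448)≈-4.892071; next y=1/2·(-0.299217)+1/4·(-4.892071)≈-1.372626
n=7: y≈-1.372626, sp=-2, e=sp−y≈-0.627374; I≈-9.224214, D=e−e_prev≈1.073409; u=3/2·(-0.627374)+0·(-9.224214)+2·1.073409≈1.205758; next y=1/2·(-1.372626)+1/4·1.205758≈-0.384874
n=8: y≈-0.384874, sp=-2, e=sp−y≈-1.615126; I≈-10.839340, D=e−e_prev≈-0.987753; u=3/2·(-1.615126)+0·(-10.839340)+2·(-0.987753)≈-4.398194; next y=1/2·(-0.384874)+1/4·(-4.398194)≈-1.291985
n=9: y≈-1.291985, sp=-2, e=sp−y≈-0.708015; I≈-11.547354, D=e−e_prev≈0.907112; u=3/2·(-0.708015)+0·(-11.547354)+2·0.907112≈0.752202; next y=1/2·(-1.291985)+1/4·0.752202≈-0.457942
n=10: y≈-0.457942, sp=-2, e=sp−y≈-1.542058; I≈-13.089412, D=e−e_prev≈-0.834043; u=3/2·(-1.542058)+0·(-13.089412)+2·(-0.834043)≈-3.981173; next y=1/2·(-0.457942)+1/4·(-3.981173)≈-1.224264

0 -2 -7.000 0.000
1 -2 3.125 -1.750
2 -2 -6.172 -0.094
3 -2 2.377 -1.590
4 -2 -5.477 -0.201
5 -2 1.742 -1.470
6 -2 -4.892 -0.299
7 -2 1.206 -1.373
8 -2 -4.398 -0.385
9 -2 0.752 -1.292
10 -2 -3.981 -0.458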